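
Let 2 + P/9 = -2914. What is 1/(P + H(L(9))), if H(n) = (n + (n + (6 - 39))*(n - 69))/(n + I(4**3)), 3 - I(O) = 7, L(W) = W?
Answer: -5/129771 ≈ -3.8529e-5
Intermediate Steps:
P = -26244 (P = -18 + 9*(-2914) = -18 - 26226 = -26244)
I(O) = -4 (I(O) = 3 - 1*7 = 3 - 7 = -4)
H(n) = (n + (-69 + n)*(-33 + n))/(-4 + n) (H(n) = (n + (n + (6 - 39))*(n - 69))/(n - 4) = (n + (n - 33)*(-69 + n))/(-4 + n) = (n + (-33 + n)*(-69 + n))/(-4 + n) = (n + (-69 + n)*(-33 + n))/(-4 + n))
1/(P + H(L(9))) = 1/(-26244 + (2277 + 9**2 - 101*9)/(-4 + 9)) = 1/(-26244 + (2277 + 81 - 909)/5) = 1/(-26244 + (1/5)*1449) = 1/(-26244 + 1449/5) = 1/(-129771/5) = -5/129771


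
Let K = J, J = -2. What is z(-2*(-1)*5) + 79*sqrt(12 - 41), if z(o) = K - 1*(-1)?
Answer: -1 + 79*I*sqrt(29) ≈ -1.0 + 425.43*I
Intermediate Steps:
K = -2
z(o) = -1 (z(o) = -2 - 1*(-1) = -2 + 1 = -1)
z(-2*(-1)*5) + 79*sqrt(12 - 41) = -1 + 79*sqrt(12 - 41) = -1 + 79*sqrt(-29) = -1 + 79*(I*sqrt(29)) = -1 + 79*I*sqrt(29)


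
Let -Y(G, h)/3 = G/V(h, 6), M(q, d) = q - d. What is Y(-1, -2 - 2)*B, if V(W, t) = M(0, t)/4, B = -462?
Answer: 924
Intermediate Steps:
V(W, t) = -t/4 (V(W, t) = (0 - t)/4 = -t*(¼) = -t/4)
Y(G, h) = 2*G (Y(G, h) = -3*G/((-¼*6)) = -3*G/(-3/2) = -3*G*(-2)/3 = -(-2)*G = 2*G)
Y(-1, -2 - 2)*B = (2*(-1))*(-462) = -2*(-462) = 924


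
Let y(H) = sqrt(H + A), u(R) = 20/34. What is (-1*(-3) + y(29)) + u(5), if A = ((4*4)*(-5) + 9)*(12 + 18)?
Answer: 61/17 + I*sqrt(2101) ≈ 3.5882 + 45.837*I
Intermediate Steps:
A = -2130 (A = (16*(-5) + 9)*30 = (-80 + 9)*30 = -71*30 = -2130)
u(R) = 10/17 (u(R) = 20*(1/34) = 10/17)
y(H) = sqrt(-2130 + H) (y(H) = sqrt(H - 2130) = sqrt(-2130 + H))
(-1*(-3) + y(29)) + u(5) = (-1*(-3) + sqrt(-2130 + 29)) + 10/17 = (3 + sqrt(-2101)) + 10/17 = (3 + I*sqrt(2101)) + 10/17 = 61/17 + I*sqrt(2101)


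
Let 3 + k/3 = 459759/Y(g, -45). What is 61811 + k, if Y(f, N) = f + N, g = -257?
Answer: 17284927/302 ≈ 57235.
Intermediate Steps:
Y(f, N) = N + f
k = -1381995/302 (k = -9 + 3*(459759/(-45 - 257)) = -9 + 3*(459759/(-302)) = -9 + 3*(459759*(-1/302)) = -9 + 3*(-459759/302) = -9 - 1379277/302 = -1381995/302 ≈ -4576.1)
61811 + k = 61811 - 1381995/302 = 17284927/302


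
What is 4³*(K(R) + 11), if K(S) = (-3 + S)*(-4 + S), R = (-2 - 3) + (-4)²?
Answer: 4288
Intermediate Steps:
R = 11 (R = -5 + 16 = 11)
K(S) = (-4 + S)*(-3 + S)
4³*(K(R) + 11) = 4³*((12 + 11² - 7*11) + 11) = 64*((12 + 121 - 77) + 11) = 64*(56 + 11) = 64*67 = 4288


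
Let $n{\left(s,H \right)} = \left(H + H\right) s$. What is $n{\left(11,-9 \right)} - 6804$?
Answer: $-7002$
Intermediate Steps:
$n{\left(s,H \right)} = 2 H s$
$n{\left(11,-9 \right)} - 6804 = 2 \left(-9\right) 11 - 6804 = -198 - 6804 = -7002$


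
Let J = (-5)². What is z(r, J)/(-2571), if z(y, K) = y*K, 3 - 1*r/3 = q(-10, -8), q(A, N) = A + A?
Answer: -575/857 ≈ -0.67095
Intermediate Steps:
J = 25
q(A, N) = 2*A
r = 69 (r = 9 - 6*(-10) = 9 - 3*(-20) = 9 + 60 = 69)
z(y, K) = K*y
z(r, J)/(-2571) = (25*69)/(-2571) = 1725*(-1/2571) = -575/857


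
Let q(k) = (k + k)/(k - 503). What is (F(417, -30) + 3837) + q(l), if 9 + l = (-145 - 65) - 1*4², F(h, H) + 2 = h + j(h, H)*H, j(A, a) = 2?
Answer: 1547083/369 ≈ 4192.6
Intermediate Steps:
F(h, H) = -2 + h + 2*H (F(h, H) = -2 + (h + 2*H) = -2 + h + 2*H)
l = -235 (l = -9 + ((-145 - 65) - 1*4²) = -9 + (-210 - 1*16) = -9 + (-210 - 16) = -9 - 226 = -235)
q(k) = 2*k/(-503 + k) (q(k) = (2*k)/(-503 + k) = 2*k/(-503 + k))
(F(417, -30) + 3837) + q(l) = ((-2 + 417 + 2*(-30)) + 3837) + 2*(-235)/(-503 - 235) = ((-2 + 417 - 60) + 3837) + 2*(-235)/(-738) = (355 + 3837) + 2*(-235)*(-1/738) = 4192 + 235/369 = 1547083/369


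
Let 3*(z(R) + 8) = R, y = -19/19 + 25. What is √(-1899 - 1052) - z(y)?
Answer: I*√2951 ≈ 54.323*I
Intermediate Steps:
y = 24 (y = -19*1/19 + 25 = -1 + 25 = 24)
z(R) = -8 + R/3
√(-1899 - 1052) - z(y) = √(-1899 - 1052) - (-8 + (⅓)*24) = √(-2951) - (-8 + 8) = I*√2951 - 1*0 = I*√2951 + 0 = I*√2951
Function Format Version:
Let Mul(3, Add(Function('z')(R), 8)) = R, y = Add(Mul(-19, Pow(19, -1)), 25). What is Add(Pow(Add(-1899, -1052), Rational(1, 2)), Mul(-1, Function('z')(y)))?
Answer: Mul(I, Pow(2951, Rational(1, 2))) ≈ Mul(54.323, I)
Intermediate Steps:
y = 24 (y = Add(Mul(-19, Rational(1, 19)), 25) = Add(-1, 25) = 24)
Function('z')(R) = Add(-8, Mul(Rational(1, 3), R))
Add(Pow(Add(-1899, -1052), Rational(1, 2)), Mul(-1, Function('z')(y))) = Add(Pow(Add(-1899, -1052), Rational(1, 2)), Mul(-1, Add(-8, Mul(Rational(1, 3), 24)))) = Add(Pow(-2951, Rational(1, 2)), Mul(-1, Add(-8, 8))) = Add(Mul(I, Pow(2951, Rational(1, 2))), Mul(-1, 0)) = Add(Mul(I, Pow(2951, Rational(1, 2))), 0) = Mul(I, Pow(2951, Rational(1, 2)))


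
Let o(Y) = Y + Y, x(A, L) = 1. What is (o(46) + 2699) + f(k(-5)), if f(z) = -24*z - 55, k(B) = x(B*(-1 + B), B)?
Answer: 2712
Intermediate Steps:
o(Y) = 2*Y
k(B) = 1
f(z) = -55 - 24*z
(o(46) + 2699) + f(k(-5)) = (2*46 + 2699) + (-55 - 24*1) = (92 + 2699) + (-55 - 24) = 2791 - 79 = 2712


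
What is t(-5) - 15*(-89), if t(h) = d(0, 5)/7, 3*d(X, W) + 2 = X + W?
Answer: 9346/7 ≈ 1335.1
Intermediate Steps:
d(X, W) = -2/3 + W/3 + X/3 (d(X, W) = -2/3 + (X + W)/3 = -2/3 + (W + X)/3 = -2/3 + (W/3 + X/3) = -2/3 + W/3 + X/3)
t(h) = 1/7 (t(h) = (-2/3 + (1/3)*5 + (1/3)*0)/7 = (-2/3 + 5/3 + 0)*(1/7) = 1*(1/7) = 1/7)
t(-5) - 15*(-89) = 1/7 - 15*(-89) = 1/7 + 1335 = 9346/7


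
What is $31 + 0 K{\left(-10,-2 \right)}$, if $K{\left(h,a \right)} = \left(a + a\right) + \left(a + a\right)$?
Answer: $31$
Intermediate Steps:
$K{\left(h,a \right)} = 4 a$ ($K{\left(h,a \right)} = 2 a + 2 a = 4 a$)
$31 + 0 K{\left(-10,-2 \right)} = 31 + 0 \cdot 4 \left(-2\right) = 31 + 0 \left(-8\right) = 31 + 0 = 31$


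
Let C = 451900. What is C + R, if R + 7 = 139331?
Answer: 591224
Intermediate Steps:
R = 139324 (R = -7 + 139331 = 139324)
C + R = 451900 + 139324 = 591224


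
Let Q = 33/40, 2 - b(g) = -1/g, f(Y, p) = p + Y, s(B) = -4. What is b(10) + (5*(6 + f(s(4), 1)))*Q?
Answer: 579/40 ≈ 14.475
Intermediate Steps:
f(Y, p) = Y + p
b(g) = 2 + 1/g (b(g) = 2 - (-1)/g = 2 + 1/g)
Q = 33/40 (Q = 33*(1/40) = 33/40 ≈ 0.82500)
b(10) + (5*(6 + f(s(4), 1)))*Q = (2 + 1/10) + (5*(6 + (-4 + 1)))*(33/40) = (2 + 1/10) + (5*(6 - 3))*(33/40) = 21/10 + (5*3)*(33/40) = 21/10 + 15*(33/40) = 21/10 + 99/8 = 579/40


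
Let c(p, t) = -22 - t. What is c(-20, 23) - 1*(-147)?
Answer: 102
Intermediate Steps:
c(-20, 23) - 1*(-147) = (-22 - 1*23) - 1*(-147) = (-22 - 23) + 147 = -45 + 147 = 102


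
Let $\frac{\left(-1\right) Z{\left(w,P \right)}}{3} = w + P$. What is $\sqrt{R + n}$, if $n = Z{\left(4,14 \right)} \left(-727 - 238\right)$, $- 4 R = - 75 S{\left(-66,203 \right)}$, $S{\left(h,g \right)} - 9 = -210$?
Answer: $\frac{3 \sqrt{21485}}{2} \approx 219.87$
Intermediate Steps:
$S{\left(h,g \right)} = -201$ ($S{\left(h,g \right)} = 9 - 210 = -201$)
$Z{\left(w,P \right)} = - 3 P - 3 w$ ($Z{\left(w,P \right)} = - 3 \left(w + P\right) = - 3 \left(P + w\right) = - 3 P - 3 w$)
$R = - \frac{15075}{4}$ ($R = - \frac{\left(-75\right) \left(-201\right)}{4} = \left(- \frac{1}{4}\right) 15075 = - \frac{15075}{4} \approx -3768.8$)
$n = 52110$ ($n = \left(\left(-3\right) 14 - 12\right) \left(-727 - 238\right) = \left(-42 - 12\right) \left(-965\right) = \left(-54\right) \left(-965\right) = 52110$)
$\sqrt{R + n} = \sqrt{- \frac{15075}{4} + 52110} = \sqrt{\frac{193365}{4}} = \frac{3 \sqrt{21485}}{2}$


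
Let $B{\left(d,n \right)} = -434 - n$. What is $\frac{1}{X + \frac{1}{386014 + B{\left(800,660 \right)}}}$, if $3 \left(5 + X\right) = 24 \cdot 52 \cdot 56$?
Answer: $\frac{384920}{8965171721} \approx 4.2935 \cdot 10^{-5}$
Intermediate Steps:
$X = 23291$ ($X = -5 + \frac{24 \cdot 52 \cdot 56}{3} = -5 + \frac{1248 \cdot 56}{3} = -5 + \frac{1}{3} \cdot 69888 = -5 + 23296 = 23291$)
$\frac{1}{X + \frac{1}{386014 + B{\left(800,660 \right)}}} = \frac{1}{23291 + \frac{1}{386014 - 1094}} = \frac{1}{23291 + \frac{1}{384920}} = \frac{1}{\frac{8965171721}{384920}} = \frac{384920}{8965171721}$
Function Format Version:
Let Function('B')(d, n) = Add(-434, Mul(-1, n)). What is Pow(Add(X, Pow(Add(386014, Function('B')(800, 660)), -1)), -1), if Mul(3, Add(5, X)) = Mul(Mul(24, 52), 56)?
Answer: Rational(384920, 8965171721) ≈ 4.2935e-5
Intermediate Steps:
X = 23291 (X = Add(-5, Mul(Rational(1, 3), Mul(Mul(24, 52), 56))) = Add(-5, Mul(Rational(1, 3), Mul(1248, 56))) = Add(-5, Mul(Rational(1, 3), 69888)) = Add(-5, 23296) = 23291)
Pow(Add(X, Pow(Add(386014, Function('B')(800, 660)), -1)), -1) = Pow(Add(23291, Pow(Add(386014, Add(-434, Mul(-1, 660))), -1)), -1) = Pow(Add(23291, Pow(Add(386014, Add(-434, -660)), -1)), -1) = Pow(Add(23291, Pow(Add(386014, -1094), -1)), -1) = Pow(Add(23291, Pow(384920, -1)), -1) = Pow(Add(23291, Rational(1, 384920)), -1) = Pow(Rational(8965171721, 384920), -1) = Rational(384920, 8965171721)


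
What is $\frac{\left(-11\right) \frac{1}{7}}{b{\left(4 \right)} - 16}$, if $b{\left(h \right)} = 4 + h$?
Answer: $\frac{11}{56} \approx 0.19643$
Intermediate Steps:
$\frac{\left(-11\right) \frac{1}{7}}{b{\left(4 \right)} - 16} = \frac{\left(-11\right) \frac{1}{7}}{\left(4 + 4\right) - 16} = \frac{\left(-11\right) \frac{1}{7}}{8 - 16} = \frac{1}{-8} \left(- \frac{11}{7}\right) = \left(- \frac{1}{8}\right) \left(- \frac{11}{7}\right) = \frac{11}{56}$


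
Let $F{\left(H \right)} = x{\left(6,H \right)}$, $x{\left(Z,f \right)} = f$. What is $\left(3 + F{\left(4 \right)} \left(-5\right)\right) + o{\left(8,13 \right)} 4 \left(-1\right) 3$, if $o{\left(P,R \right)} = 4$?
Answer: $-65$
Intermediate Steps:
$F{\left(H \right)} = H$
$\left(3 + F{\left(4 \right)} \left(-5\right)\right) + o{\left(8,13 \right)} 4 \left(-1\right) 3 = \left(3 + 4 \left(-5\right)\right) + 4 \cdot 4 \left(-1\right) 3 = \left(3 - 20\right) + 4 \left(\left(-4\right) 3\right) = -17 + 4 \left(-12\right) = -17 - 48 = -65$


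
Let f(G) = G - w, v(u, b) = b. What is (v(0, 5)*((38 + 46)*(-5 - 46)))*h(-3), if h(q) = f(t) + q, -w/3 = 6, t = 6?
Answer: -449820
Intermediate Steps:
w = -18 (w = -3*6 = -18)
f(G) = 18 + G (f(G) = G - 1*(-18) = G + 18 = 18 + G)
h(q) = 24 + q (h(q) = (18 + 6) + q = 24 + q)
(v(0, 5)*((38 + 46)*(-5 - 46)))*h(-3) = (5*((38 + 46)*(-5 - 46)))*(24 - 3) = (5*(84*(-51)))*21 = (5*(-4284))*21 = -21420*21 = -449820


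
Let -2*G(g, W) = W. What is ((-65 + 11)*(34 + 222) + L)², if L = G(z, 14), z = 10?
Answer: 191296561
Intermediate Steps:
G(g, W) = -W/2
L = -7 (L = -½*14 = -7)
((-65 + 11)*(34 + 222) + L)² = ((-65 + 11)*(34 + 222) - 7)² = (-54*256 - 7)² = (-13824 - 7)² = (-13831)² = 191296561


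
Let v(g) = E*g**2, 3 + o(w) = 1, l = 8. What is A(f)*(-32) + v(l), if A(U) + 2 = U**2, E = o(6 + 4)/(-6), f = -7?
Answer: -4448/3 ≈ -1482.7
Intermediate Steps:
o(w) = -2 (o(w) = -3 + 1 = -2)
E = 1/3 (E = -2/(-6) = -2*(-1/6) = 1/3 ≈ 0.33333)
v(g) = g**2/3
A(U) = -2 + U**2
A(f)*(-32) + v(l) = (-2 + (-7)**2)*(-32) + (1/3)*8**2 = (-2 + 49)*(-32) + (1/3)*64 = 47*(-32) + 64/3 = -1504 + 64/3 = -4448/3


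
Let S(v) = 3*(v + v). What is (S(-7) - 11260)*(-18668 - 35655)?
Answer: 613958546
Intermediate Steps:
S(v) = 6*v (S(v) = 3*(2*v) = 6*v)
(S(-7) - 11260)*(-18668 - 35655) = (6*(-7) - 11260)*(-18668 - 35655) = (-42 - 11260)*(-54323) = -11302*(-54323) = 613958546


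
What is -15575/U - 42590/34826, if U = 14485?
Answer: -115933110/50445461 ≈ -2.2982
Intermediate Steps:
-15575/U - 42590/34826 = -15575/14485 - 42590/34826 = -15575*1/14485 - 42590*1/34826 = -3115/2897 - 21295/17413 = -115933110/50445461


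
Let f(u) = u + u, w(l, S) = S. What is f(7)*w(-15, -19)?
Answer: -266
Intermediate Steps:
f(u) = 2*u
f(7)*w(-15, -19) = (2*7)*(-19) = 14*(-19) = -266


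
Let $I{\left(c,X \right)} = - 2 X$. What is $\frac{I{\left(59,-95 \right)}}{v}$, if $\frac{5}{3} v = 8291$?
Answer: $\frac{950}{24873} \approx 0.038194$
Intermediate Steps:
$v = \frac{24873}{5}$ ($v = \frac{3}{5} \cdot 8291 = \frac{24873}{5} \approx 4974.6$)
$\frac{I{\left(59,-95 \right)}}{v} = \frac{\left(-2\right) \left(-95\right)}{\frac{24873}{5}} = 190 \cdot \frac{5}{24873} = \frac{950}{24873}$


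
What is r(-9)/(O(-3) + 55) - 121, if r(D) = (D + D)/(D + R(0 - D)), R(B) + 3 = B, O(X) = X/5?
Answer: -16441/136 ≈ -120.89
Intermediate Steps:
O(X) = X/5 (O(X) = X*(⅕) = X/5)
R(B) = -3 + B
r(D) = -2*D/3 (r(D) = (D + D)/(D + (-3 + (0 - D))) = (2*D)/(D + (-3 - D)) = (2*D)/(-3) = (2*D)*(-⅓) = -2*D/3)
r(-9)/(O(-3) + 55) - 121 = (-⅔*(-9))/((⅕)*(-3) + 55) - 121 = 6/(-⅗ + 55) - 121 = 6/(272/5) - 121 = 6*(5/272) - 121 = 15/136 - 121 = -16441/136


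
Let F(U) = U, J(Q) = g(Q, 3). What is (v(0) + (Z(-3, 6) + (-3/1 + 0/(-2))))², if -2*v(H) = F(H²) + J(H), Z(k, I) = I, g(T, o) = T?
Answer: 9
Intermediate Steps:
J(Q) = Q
v(H) = -H/2 - H²/2 (v(H) = -(H² + H)/2 = -(H + H²)/2 = -H/2 - H²/2)
(v(0) + (Z(-3, 6) + (-3/1 + 0/(-2))))² = ((½)*0*(-1 - 1*0) + (6 + (-3/1 + 0/(-2))))² = ((½)*0*(-1 + 0) + (6 + (-3*1 + 0*(-½))))² = ((½)*0*(-1) + (6 + (-3 + 0)))² = (0 + (6 - 3))² = (0 + 3)² = 3² = 9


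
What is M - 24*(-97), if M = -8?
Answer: 2320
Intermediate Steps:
M - 24*(-97) = -8 - 24*(-97) = -8 + 2328 = 2320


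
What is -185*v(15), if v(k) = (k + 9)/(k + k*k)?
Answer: -37/2 ≈ -18.500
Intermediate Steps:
v(k) = (9 + k)/(k + k**2)
-185*v(15) = -185*(9 + 15)/(15*(1 + 15)) = -37*24/(3*16) = -185*1/10 = -37/2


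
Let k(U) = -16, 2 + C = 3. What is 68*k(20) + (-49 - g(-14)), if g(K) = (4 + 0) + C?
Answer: -1142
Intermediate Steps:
C = 1 (C = -2 + 3 = 1)
g(K) = 5 (g(K) = (4 + 0) + 1 = 4 + 1 = 5)
68*k(20) + (-49 - g(-14)) = 68*(-16) + (-49 - 1*5) = -1088 + (-49 - 5) = -1088 - 54 = -1142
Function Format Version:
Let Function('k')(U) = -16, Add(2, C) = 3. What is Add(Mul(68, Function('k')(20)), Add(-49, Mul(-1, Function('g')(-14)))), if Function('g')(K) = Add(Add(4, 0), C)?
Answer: -1142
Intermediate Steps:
C = 1 (C = Add(-2, 3) = 1)
Function('g')(K) = 5 (Function('g')(K) = Add(Add(4, 0), 1) = Add(4, 1) = 5)
Add(Mul(68, Function('k')(20)), Add(-49, Mul(-1, Function('g')(-14)))) = Add(Mul(68, -16), Add(-49, Mul(-1, 5))) = Add(-1088, Add(-49, -5)) = Add(-1088, -54) = -1142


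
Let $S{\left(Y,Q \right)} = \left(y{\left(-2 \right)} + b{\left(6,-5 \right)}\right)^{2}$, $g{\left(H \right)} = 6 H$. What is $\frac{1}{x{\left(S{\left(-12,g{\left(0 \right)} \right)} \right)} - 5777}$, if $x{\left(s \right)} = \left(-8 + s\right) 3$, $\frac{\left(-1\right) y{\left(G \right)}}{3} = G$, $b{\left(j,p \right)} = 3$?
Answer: $- \frac{1}{5558} \approx -0.00017992$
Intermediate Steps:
$y{\left(G \right)} = - 3 G$
$S{\left(Y,Q \right)} = 81$ ($S{\left(Y,Q \right)} = \left(\left(-3\right) \left(-2\right) + 3\right)^{2} = \left(6 + 3\right)^{2} = 9^{2} = 81$)
$x{\left(s \right)} = -24 + 3 s$
$\frac{1}{x{\left(S{\left(-12,g{\left(0 \right)} \right)} \right)} - 5777} = \frac{1}{\left(-24 + 3 \cdot 81\right) - 5777} = \frac{1}{\left(-24 + 243\right) - 5777} = \frac{1}{219 - 5777} = \frac{1}{-5558} = - \frac{1}{5558}$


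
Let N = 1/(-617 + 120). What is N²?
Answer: 1/247009 ≈ 4.0484e-6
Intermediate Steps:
N = -1/497 (N = 1/(-497) = -1/497 ≈ -0.0020121)
N² = (-1/497)² = 1/247009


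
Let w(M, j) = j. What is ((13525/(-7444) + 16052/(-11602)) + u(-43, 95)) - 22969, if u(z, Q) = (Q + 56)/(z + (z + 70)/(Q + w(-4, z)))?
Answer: -2191667852338633/95390460596 ≈ -22976.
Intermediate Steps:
u(z, Q) = (56 + Q)/(z + (70 + z)/(Q + z)) (u(z, Q) = (Q + 56)/(z + (z + 70)/(Q + z)) = (56 + Q)/(z + (70 + z)/(Q + z)))
((13525/(-7444) + 16052/(-11602)) + u(-43, 95)) - 22969 = ((13525/(-7444) + 16052/(-11602)) + (95² + 56*95 + 56*(-43) + 95*(-43))/(70 - 43 + (-43)² + 95*(-43))) - 22969 = ((13525*(-1/7444) + 16052*(-1/11602)) + (9025 + 5320 - 2408 - 4085)/(70 - 43 + 1849 - 4085)) - 22969 = ((-13525/7444 - 8026/5801) + 7852/(-2209)) - 22969 = (-138204069/43182644 - 1/2209*7852) - 22969 = (-138204069/43182644 - 7852/2209) - 22969 = -644362909109/95390460596 - 22969 = -2191667852338633/95390460596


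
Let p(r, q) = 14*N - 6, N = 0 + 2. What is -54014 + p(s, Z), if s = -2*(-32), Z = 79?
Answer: -53992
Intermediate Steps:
N = 2
s = 64
p(r, q) = 22 (p(r, q) = 14*2 - 6 = 28 - 6 = 22)
-54014 + p(s, Z) = -54014 + 22 = -53992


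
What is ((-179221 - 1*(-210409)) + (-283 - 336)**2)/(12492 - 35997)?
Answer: -414349/23505 ≈ -17.628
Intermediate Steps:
((-179221 - 1*(-210409)) + (-283 - 336)**2)/(12492 - 35997) = ((-179221 + 210409) + (-619)**2)/(-23505) = (31188 + 383161)*(-1/23505) = 414349*(-1/23505) = -414349/23505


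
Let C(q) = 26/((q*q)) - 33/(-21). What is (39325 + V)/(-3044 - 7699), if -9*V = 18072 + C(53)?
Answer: -6603846458/1901156481 ≈ -3.4736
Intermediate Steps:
C(q) = 11/7 + 26/q**2 (C(q) = 26/(q**2) - 33*(-1/21) = 26/q**2 + 11/7 = 11/7 + 26/q**2)
V = -355380817/176967 (V = -(18072 + (11/7 + 26/53**2))/9 = -(18072 + (11/7 + 26*(1/2809)))/9 = -(18072 + (11/7 + 26/2809))/9 = -(18072 + 31081/19663)/9 = -1/9*355380817/19663 = -355380817/176967 ≈ -2008.2)
(39325 + V)/(-3044 - 7699) = (39325 - 355380817/176967)/(-3044 - 7699) = (6603846458/176967)/(-10743) = (6603846458/176967)*(-1/10743) = -6603846458/1901156481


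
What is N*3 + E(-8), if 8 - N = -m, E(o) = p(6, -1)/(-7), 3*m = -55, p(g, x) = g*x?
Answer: -211/7 ≈ -30.143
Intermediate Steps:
m = -55/3 (m = (1/3)*(-55) = -55/3 ≈ -18.333)
E(o) = 6/7 (E(o) = (6*(-1))/(-7) = -6*(-1/7) = 6/7)
N = -31/3 (N = 8 - (-1)*(-55)/3 = 8 - 1*55/3 = 8 - 55/3 = -31/3 ≈ -10.333)
N*3 + E(-8) = -31/3*3 + 6/7 = -31 + 6/7 = -211/7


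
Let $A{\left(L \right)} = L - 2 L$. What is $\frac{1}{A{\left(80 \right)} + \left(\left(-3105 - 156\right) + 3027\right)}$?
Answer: $- \frac{1}{314} \approx -0.0031847$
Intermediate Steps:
$A{\left(L \right)} = - L$
$\frac{1}{A{\left(80 \right)} + \left(\left(-3105 - 156\right) + 3027\right)} = \frac{1}{\left(-1\right) 80 + \left(\left(-3105 - 156\right) + 3027\right)} = \frac{1}{-80 + \left(-3261 + 3027\right)} = \frac{1}{-80 - 234} = \frac{1}{-314} = - \frac{1}{314}$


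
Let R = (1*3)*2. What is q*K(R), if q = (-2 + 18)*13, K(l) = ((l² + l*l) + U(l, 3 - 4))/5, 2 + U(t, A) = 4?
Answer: 15392/5 ≈ 3078.4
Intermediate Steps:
U(t, A) = 2 (U(t, A) = -2 + 4 = 2)
R = 6 (R = 3*2 = 6)
K(l) = ⅖ + 2*l²/5 (K(l) = ((l² + l*l) + 2)/5 = ((l² + l²) + 2)*(⅕) = (2*l² + 2)*(⅕) = (2 + 2*l²)*(⅕) = ⅖ + 2*l²/5)
q = 208 (q = 16*13 = 208)
q*K(R) = 208*(⅖ + (⅖)*6²) = 208*(⅖ + (⅖)*36) = 208*(⅖ + 72/5) = 208*(74/5) = 15392/5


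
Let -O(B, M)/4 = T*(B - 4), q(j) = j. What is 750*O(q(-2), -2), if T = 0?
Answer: 0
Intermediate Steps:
O(B, M) = 0 (O(B, M) = -0*(B - 4) = -0*(-4 + B) = -4*0 = 0)
750*O(q(-2), -2) = 750*0 = 0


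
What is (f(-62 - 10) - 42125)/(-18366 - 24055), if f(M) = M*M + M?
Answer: 37013/42421 ≈ 0.87252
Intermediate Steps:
f(M) = M + M**2 (f(M) = M**2 + M = M + M**2)
(f(-62 - 10) - 42125)/(-18366 - 24055) = ((-62 - 10)*(1 + (-62 - 10)) - 42125)/(-18366 - 24055) = (-72*(1 - 72) - 42125)/(-42421) = (-72*(-71) - 42125)*(-1/42421) = (5112 - 42125)*(-1/42421) = -37013*(-1/42421) = 37013/42421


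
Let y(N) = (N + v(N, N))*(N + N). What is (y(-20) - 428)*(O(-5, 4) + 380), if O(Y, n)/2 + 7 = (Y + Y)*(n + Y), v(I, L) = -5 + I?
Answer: 529592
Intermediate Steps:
O(Y, n) = -14 + 4*Y*(Y + n) (O(Y, n) = -14 + 2*((Y + Y)*(n + Y)) = -14 + 2*((2*Y)*(Y + n)) = -14 + 2*(2*Y*(Y + n)) = -14 + 4*Y*(Y + n))
y(N) = 2*N*(-5 + 2*N) (y(N) = (N + (-5 + N))*(N + N) = (-5 + 2*N)*(2*N) = 2*N*(-5 + 2*N))
(y(-20) - 428)*(O(-5, 4) + 380) = (2*(-20)*(-5 + 2*(-20)) - 428)*((-14 + 4*(-5)**2 + 4*(-5)*4) + 380) = (2*(-20)*(-5 - 40) - 428)*((-14 + 4*25 - 80) + 380) = (2*(-20)*(-45) - 428)*((-14 + 100 - 80) + 380) = (1800 - 428)*(6 + 380) = 1372*386 = 529592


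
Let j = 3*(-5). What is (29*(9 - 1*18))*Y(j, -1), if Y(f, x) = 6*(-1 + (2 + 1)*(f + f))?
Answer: 142506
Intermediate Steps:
j = -15
Y(f, x) = -6 + 36*f (Y(f, x) = 6*(-1 + 3*(2*f)) = 6*(-1 + 6*f) = -6 + 36*f)
(29*(9 - 1*18))*Y(j, -1) = (29*(9 - 1*18))*(-6 + 36*(-15)) = (29*(9 - 18))*(-6 - 540) = (29*(-9))*(-546) = -261*(-546) = 142506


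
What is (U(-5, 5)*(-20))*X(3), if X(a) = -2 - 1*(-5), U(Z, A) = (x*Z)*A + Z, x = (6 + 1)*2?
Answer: 21300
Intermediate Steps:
x = 14 (x = 7*2 = 14)
U(Z, A) = Z + 14*A*Z (U(Z, A) = (14*Z)*A + Z = 14*A*Z + Z = Z + 14*A*Z)
X(a) = 3 (X(a) = -2 + 5 = 3)
(U(-5, 5)*(-20))*X(3) = (-5*(1 + 14*5)*(-20))*3 = (-5*(1 + 70)*(-20))*3 = (-5*71*(-20))*3 = -355*(-20)*3 = 7100*3 = 21300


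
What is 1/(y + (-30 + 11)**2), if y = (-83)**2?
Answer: 1/7250 ≈ 0.00013793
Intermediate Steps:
y = 6889
1/(y + (-30 + 11)**2) = 1/(6889 + (-30 + 11)**2) = 1/(6889 + (-19)**2) = 1/(6889 + 361) = 1/7250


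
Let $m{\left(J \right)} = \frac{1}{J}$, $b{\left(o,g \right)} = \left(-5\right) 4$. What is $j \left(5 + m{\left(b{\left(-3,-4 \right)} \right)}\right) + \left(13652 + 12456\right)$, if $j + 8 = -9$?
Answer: $\frac{520477}{20} \approx 26024.0$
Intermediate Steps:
$j = -17$ ($j = -8 - 9 = -17$)
$b{\left(o,g \right)} = -20$
$j \left(5 + m{\left(b{\left(-3,-4 \right)} \right)}\right) + \left(13652 + 12456\right) = - 17 \left(5 + \frac{1}{-20}\right) + \left(13652 + 12456\right) = - 17 \left(5 - \frac{1}{20}\right) + 26108 = \left(-17\right) \frac{99}{20} + 26108 = - \frac{1683}{20} + 26108 = \frac{520477}{20}$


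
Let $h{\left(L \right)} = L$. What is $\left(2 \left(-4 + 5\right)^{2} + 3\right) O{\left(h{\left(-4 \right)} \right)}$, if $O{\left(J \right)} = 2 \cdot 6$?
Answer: $60$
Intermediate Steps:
$O{\left(J \right)} = 12$
$\left(2 \left(-4 + 5\right)^{2} + 3\right) O{\left(h{\left(-4 \right)} \right)} = \left(2 \left(-4 + 5\right)^{2} + 3\right) 12 = \left(2 \cdot 1^{2} + 3\right) 12 = \left(2 \cdot 1 + 3\right) 12 = \left(2 + 3\right) 12 = 5 \cdot 12 = 60$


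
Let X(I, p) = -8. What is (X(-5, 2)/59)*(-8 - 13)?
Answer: 168/59 ≈ 2.8475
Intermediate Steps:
(X(-5, 2)/59)*(-8 - 13) = (-8/59)*(-8 - 13) = -8*1/59*(-21) = -8/59*(-21) = 168/59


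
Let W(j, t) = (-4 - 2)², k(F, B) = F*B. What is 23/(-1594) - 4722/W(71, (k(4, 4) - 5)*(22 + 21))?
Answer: -313654/2391 ≈ -131.18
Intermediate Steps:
k(F, B) = B*F
W(j, t) = 36 (W(j, t) = (-6)² = 36)
23/(-1594) - 4722/W(71, (k(4, 4) - 5)*(22 + 21)) = 23/(-1594) - 4722/36 = 23*(-1/1594) - 4722*1/36 = -23/1594 - 787/6 = -313654/2391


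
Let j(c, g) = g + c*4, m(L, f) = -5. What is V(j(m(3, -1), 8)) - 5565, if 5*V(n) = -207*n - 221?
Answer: -25562/5 ≈ -5112.4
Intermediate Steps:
j(c, g) = g + 4*c
V(n) = -221/5 - 207*n/5 (V(n) = (-207*n - 221)/5 = (-221 - 207*n)/5 = -221/5 - 207*n/5)
V(j(m(3, -1), 8)) - 5565 = (-221/5 - 207*(8 + 4*(-5))/5) - 5565 = (-221/5 - 207*(8 - 20)/5) - 5565 = (-221/5 - 207/5*(-12)) - 5565 = (-221/5 + 2484/5) - 5565 = 2263/5 - 5565 = -25562/5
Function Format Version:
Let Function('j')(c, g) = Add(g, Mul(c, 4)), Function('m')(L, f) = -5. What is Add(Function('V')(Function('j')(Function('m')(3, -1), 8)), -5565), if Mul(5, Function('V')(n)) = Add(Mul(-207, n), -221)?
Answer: Rational(-25562, 5) ≈ -5112.4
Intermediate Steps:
Function('j')(c, g) = Add(g, Mul(4, c))
Function('V')(n) = Add(Rational(-221, 5), Mul(Rational(-207, 5), n)) (Function('V')(n) = Mul(Rational(1, 5), Add(Mul(-207, n), -221)) = Mul(Rational(1, 5), Add(-221, Mul(-207, n))) = Add(Rational(-221, 5), Mul(Rational(-207, 5), n)))
Add(Function('V')(Function('j')(Function('m')(3, -1), 8)), -5565) = Add(Add(Rational(-221, 5), Mul(Rational(-207, 5), Add(8, Mul(4, -5)))), -5565) = Add(Add(Rational(-221, 5), Mul(Rational(-207, 5), Add(8, -20))), -5565) = Add(Add(Rational(-221, 5), Mul(Rational(-207, 5), -12)), -5565) = Add(Add(Rational(-221, 5), Rational(2484, 5)), -5565) = Add(Rational(2263, 5), -5565) = Rational(-25562, 5)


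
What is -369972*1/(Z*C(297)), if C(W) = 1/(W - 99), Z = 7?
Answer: -73254456/7 ≈ -1.0465e+7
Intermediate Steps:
C(W) = 1/(-99 + W)
-369972*1/(Z*C(297)) = -369972/(7/(-99 + 297)) = -369972/(7/198) = -369972/(7*(1/198)) = -369972/7/198 = -369972*198/7 = -73254456/7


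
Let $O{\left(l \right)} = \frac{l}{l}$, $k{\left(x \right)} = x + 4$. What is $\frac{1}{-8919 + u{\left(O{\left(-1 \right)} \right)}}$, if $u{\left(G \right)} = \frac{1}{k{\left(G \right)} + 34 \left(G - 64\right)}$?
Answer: $- \frac{2137}{19059904} \approx -0.00011212$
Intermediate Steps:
$k{\left(x \right)} = 4 + x$
$O{\left(l \right)} = 1$
$u{\left(G \right)} = \frac{1}{-2172 + 35 G}$ ($u{\left(G \right)} = \frac{1}{\left(4 + G\right) + 34 \left(G - 64\right)} = \frac{1}{\left(4 + G\right) + 34 \left(-64 + G\right)} = \frac{1}{\left(4 + G\right) + \left(-2176 + 34 G\right)} = \frac{1}{-2172 + 35 G}$)
$\frac{1}{-8919 + u{\left(O{\left(-1 \right)} \right)}} = \frac{1}{-8919 + \frac{1}{-2172 + 35 \cdot 1}} = \frac{1}{-8919 + \frac{1}{-2172 + 35}} = \frac{1}{-8919 + \frac{1}{-2137}} = \frac{1}{-8919 - \frac{1}{2137}} = \frac{1}{- \frac{19059904}{2137}} = - \frac{2137}{19059904}$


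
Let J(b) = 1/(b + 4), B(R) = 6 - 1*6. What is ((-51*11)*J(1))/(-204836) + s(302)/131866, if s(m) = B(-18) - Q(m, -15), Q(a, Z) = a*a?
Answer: -46667667947/67527259940 ≈ -0.69109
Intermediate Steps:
Q(a, Z) = a²
B(R) = 0 (B(R) = 6 - 6 = 0)
J(b) = 1/(4 + b)
s(m) = -m² (s(m) = 0 - m² = -m²)
((-51*11)*J(1))/(-204836) + s(302)/131866 = ((-51*11)/(4 + 1))/(-204836) - 1*302²/131866 = -561/5*(-1/204836) - 1*91204*(1/131866) = -561*⅕*(-1/204836) - 91204*1/131866 = -561/5*(-1/204836) - 45602/65933 = 561/1024180 - 45602/65933 = -46667667947/67527259940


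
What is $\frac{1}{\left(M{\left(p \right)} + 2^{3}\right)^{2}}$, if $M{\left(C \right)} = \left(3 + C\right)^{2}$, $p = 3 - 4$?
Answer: $\frac{1}{144} \approx 0.0069444$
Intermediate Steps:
$p = -1$ ($p = 3 - 4 = -1$)
$\frac{1}{\left(M{\left(p \right)} + 2^{3}\right)^{2}} = \frac{1}{\left(\left(3 - 1\right)^{2} + 2^{3}\right)^{2}} = \frac{1}{\left(2^{2} + 8\right)^{2}} = \frac{1}{\left(4 + 8\right)^{2}} = \frac{1}{12^{2}} = \frac{1}{144}$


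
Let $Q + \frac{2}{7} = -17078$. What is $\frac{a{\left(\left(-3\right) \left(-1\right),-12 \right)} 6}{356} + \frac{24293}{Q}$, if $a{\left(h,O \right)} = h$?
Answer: $- \frac{14596573}{10639772} \approx -1.3719$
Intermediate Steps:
$Q = - \frac{119548}{7}$ ($Q = - \frac{2}{7} - 17078 = - \frac{119548}{7} \approx -17078.0$)
$\frac{a{\left(\left(-3\right) \left(-1\right),-12 \right)} 6}{356} + \frac{24293}{Q} = \frac{\left(-3\right) \left(-1\right) 6}{356} + \frac{24293}{- \frac{119548}{7}} = 3 \cdot 6 \cdot \frac{1}{356} + 24293 \left(- \frac{7}{119548}\right) = 18 \cdot \frac{1}{356} - \frac{170051}{119548} = \frac{9}{178} - \frac{170051}{119548} = - \frac{14596573}{10639772}$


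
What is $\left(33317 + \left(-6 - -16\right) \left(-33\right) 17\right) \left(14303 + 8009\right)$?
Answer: $618198584$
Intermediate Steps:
$\left(33317 + \left(-6 - -16\right) \left(-33\right) 17\right) \left(14303 + 8009\right) = \left(33317 + \left(-6 + 16\right) \left(-33\right) 17\right) 22312 = \left(33317 + 10 \left(-33\right) 17\right) 22312 = \left(33317 - 5610\right) 22312 = 27707 \cdot 22312 = 618198584$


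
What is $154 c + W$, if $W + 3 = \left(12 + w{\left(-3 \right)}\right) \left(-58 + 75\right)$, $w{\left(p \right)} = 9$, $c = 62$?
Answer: $9902$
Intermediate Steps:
$W = 354$ ($W = -3 + \left(12 + 9\right) \left(-58 + 75\right) = -3 + 21 \cdot 17 = -3 + 357 = 354$)
$154 c + W = 154 \cdot 62 + 354 = 9548 + 354 = 9902$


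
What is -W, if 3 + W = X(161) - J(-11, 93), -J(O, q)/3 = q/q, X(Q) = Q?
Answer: -161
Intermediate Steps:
J(O, q) = -3 (J(O, q) = -3*q/q = -3*1 = -3)
W = 161 (W = -3 + (161 - 1*(-3)) = -3 + (161 + 3) = -3 + 164 = 161)
-W = -1*161 = -161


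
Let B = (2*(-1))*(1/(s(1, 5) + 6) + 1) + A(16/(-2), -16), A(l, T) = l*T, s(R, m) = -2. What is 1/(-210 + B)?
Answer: -2/169 ≈ -0.011834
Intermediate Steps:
A(l, T) = T*l
B = 251/2 (B = (2*(-1))*(1/(-2 + 6) + 1) - 256/(-2) = -2*(1/4 + 1) - 256*(-1)/2 = -2*(¼ + 1) - 16*(-8) = -2*5/4 + 128 = -5/2 + 128 = 251/2 ≈ 125.50)
1/(-210 + B) = 1/(-210 + 251/2) = 1/(-169/2) = -2/169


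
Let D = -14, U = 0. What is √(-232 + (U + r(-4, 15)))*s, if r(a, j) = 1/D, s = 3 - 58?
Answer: -3135*I*√14/14 ≈ -837.86*I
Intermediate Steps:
s = -55
r(a, j) = -1/14 (r(a, j) = 1/(-14) = -1/14)
√(-232 + (U + r(-4, 15)))*s = √(-232 + (0 - 1/14))*(-55) = √(-232 - 1/14)*(-55) = √(-3249/14)*(-55) = (57*I*√14/14)*(-55) = -3135*I*√14/14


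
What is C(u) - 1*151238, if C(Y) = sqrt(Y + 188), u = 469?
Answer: -151238 + 3*sqrt(73) ≈ -1.5121e+5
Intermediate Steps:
C(Y) = sqrt(188 + Y)
C(u) - 1*151238 = sqrt(188 + 469) - 1*151238 = sqrt(657) - 151238 = 3*sqrt(73) - 151238 = -151238 + 3*sqrt(73)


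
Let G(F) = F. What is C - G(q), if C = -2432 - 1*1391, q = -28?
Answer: -3795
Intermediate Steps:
C = -3823 (C = -2432 - 1391 = -3823)
C - G(q) = -3823 - 1*(-28) = -3823 + 28 = -3795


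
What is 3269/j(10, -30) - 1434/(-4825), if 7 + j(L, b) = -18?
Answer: -629483/4825 ≈ -130.46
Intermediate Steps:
j(L, b) = -25 (j(L, b) = -7 - 18 = -25)
3269/j(10, -30) - 1434/(-4825) = 3269/(-25) - 1434/(-4825) = 3269*(-1/25) - 1434*(-1/4825) = -3269/25 + 1434/4825 = -629483/4825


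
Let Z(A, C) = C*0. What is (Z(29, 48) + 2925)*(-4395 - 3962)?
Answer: -24444225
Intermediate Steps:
Z(A, C) = 0
(Z(29, 48) + 2925)*(-4395 - 3962) = (0 + 2925)*(-4395 - 3962) = 2925*(-8357) = -24444225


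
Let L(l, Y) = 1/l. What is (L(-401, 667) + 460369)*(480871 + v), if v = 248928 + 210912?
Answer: 173662746185248/401 ≈ 4.3307e+11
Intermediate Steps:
v = 459840
(L(-401, 667) + 460369)*(480871 + v) = (1/(-401) + 460369)*(480871 + 459840) = (-1/401 + 460369)*940711 = (184607968/401)*940711 = 173662746185248/401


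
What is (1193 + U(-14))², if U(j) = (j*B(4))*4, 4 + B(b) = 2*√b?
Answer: 1423249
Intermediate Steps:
B(b) = -4 + 2*√b
U(j) = 0 (U(j) = (j*(-4 + 2*√4))*4 = (j*(-4 + 2*2))*4 = (j*(-4 + 4))*4 = (j*0)*4 = 0*4 = 0)
(1193 + U(-14))² = (1193 + 0)² = 1193² = 1423249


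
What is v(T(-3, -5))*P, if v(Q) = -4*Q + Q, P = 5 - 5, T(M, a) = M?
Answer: 0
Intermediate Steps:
P = 0
v(Q) = -3*Q
v(T(-3, -5))*P = -3*(-3)*0 = 9*0 = 0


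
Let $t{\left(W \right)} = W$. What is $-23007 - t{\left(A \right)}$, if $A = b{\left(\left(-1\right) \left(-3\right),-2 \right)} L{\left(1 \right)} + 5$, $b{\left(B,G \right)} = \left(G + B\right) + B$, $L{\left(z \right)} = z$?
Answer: $-23016$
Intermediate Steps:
$b{\left(B,G \right)} = G + 2 B$ ($b{\left(B,G \right)} = \left(B + G\right) + B = G + 2 B$)
$A = 9$ ($A = \left(-2 + 2 \left(\left(-1\right) \left(-3\right)\right)\right) 1 + 5 = \left(-2 + 2 \cdot 3\right) 1 + 5 = \left(-2 + 6\right) 1 + 5 = 4 \cdot 1 + 5 = 4 + 5 = 9$)
$-23007 - t{\left(A \right)} = -23007 - 9 = -23016$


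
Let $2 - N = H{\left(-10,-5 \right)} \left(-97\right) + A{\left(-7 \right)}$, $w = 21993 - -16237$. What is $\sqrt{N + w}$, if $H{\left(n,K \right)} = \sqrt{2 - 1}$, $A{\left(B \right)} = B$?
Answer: $8 \sqrt{599} \approx 195.8$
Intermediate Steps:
$w = 38230$ ($w = 21993 + 16237 = 38230$)
$H{\left(n,K \right)} = 1$ ($H{\left(n,K \right)} = \sqrt{1} = 1$)
$N = 106$ ($N = 2 - \left(1 \left(-97\right) - 7\right) = 2 - \left(-97 - 7\right) = 2 - -104 = 2 + 104 = 106$)
$\sqrt{N + w} = \sqrt{106 + 38230} = \sqrt{38336} = 8 \sqrt{599}$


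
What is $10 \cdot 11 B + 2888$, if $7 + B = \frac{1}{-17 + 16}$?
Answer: $2008$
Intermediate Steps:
$B = -8$ ($B = -7 + \frac{1}{-17 + 16} = -7 + \frac{1}{-1} = -7 - 1 = -8$)
$10 \cdot 11 B + 2888 = 10 \cdot 11 \left(-8\right) + 2888 = 110 \left(-8\right) + 2888 = -880 + 2888 = 2008$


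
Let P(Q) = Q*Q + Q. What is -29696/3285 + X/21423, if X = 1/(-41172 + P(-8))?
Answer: -8719023436871/964506734460 ≈ -9.0399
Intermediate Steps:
P(Q) = Q + Q**2 (P(Q) = Q**2 + Q = Q + Q**2)
X = -1/41116 (X = 1/(-41172 - 8*(1 - 8)) = 1/(-41172 - 8*(-7)) = 1/(-41172 + 56) = 1/(-41116) = -1/41116 ≈ -2.4321e-5)
-29696/3285 + X/21423 = -29696/3285 - 1/41116/21423 = -29696*1/3285 - 1/41116*1/21423 = -29696/3285 - 1/880828068 = -8719023436871/964506734460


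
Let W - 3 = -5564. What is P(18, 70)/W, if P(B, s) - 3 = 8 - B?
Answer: 7/5561 ≈ 0.0012588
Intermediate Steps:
P(B, s) = 11 - B (P(B, s) = 3 + (8 - B) = 11 - B)
W = -5561 (W = 3 - 5564 = -5561)
P(18, 70)/W = (11 - 1*18)/(-5561) = (11 - 18)*(-1/5561) = -7*(-1/5561) = 7/5561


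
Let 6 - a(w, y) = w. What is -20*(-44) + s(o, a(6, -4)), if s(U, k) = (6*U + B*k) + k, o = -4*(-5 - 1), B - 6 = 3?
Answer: 1024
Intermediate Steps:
B = 9 (B = 6 + 3 = 9)
a(w, y) = 6 - w
o = 24 (o = -4*(-6) = 24)
s(U, k) = 6*U + 10*k (s(U, k) = (6*U + 9*k) + k = 6*U + 10*k)
-20*(-44) + s(o, a(6, -4)) = -20*(-44) + (6*24 + 10*(6 - 1*6)) = 880 + (144 + 10*(6 - 6)) = 880 + (144 + 10*0) = 880 + (144 + 0) = 880 + 144 = 1024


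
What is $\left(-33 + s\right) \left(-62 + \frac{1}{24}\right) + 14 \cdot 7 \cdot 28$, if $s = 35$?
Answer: $\frac{31441}{12} \approx 2620.1$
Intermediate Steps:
$\left(-33 + s\right) \left(-62 + \frac{1}{24}\right) + 14 \cdot 7 \cdot 28 = \left(-33 + 35\right) \left(-62 + \frac{1}{24}\right) + 14 \cdot 7 \cdot 28 = 2 \left(-62 + \frac{1}{24}\right) + 98 \cdot 28 = 2 \left(- \frac{1487}{24}\right) + 2744 = - \frac{1487}{12} + 2744 = \frac{31441}{12}$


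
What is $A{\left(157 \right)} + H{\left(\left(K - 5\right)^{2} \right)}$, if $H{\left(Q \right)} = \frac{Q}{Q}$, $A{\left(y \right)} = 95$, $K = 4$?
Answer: $96$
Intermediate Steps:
$H{\left(Q \right)} = 1$
$A{\left(157 \right)} + H{\left(\left(K - 5\right)^{2} \right)} = 95 + 1 = 96$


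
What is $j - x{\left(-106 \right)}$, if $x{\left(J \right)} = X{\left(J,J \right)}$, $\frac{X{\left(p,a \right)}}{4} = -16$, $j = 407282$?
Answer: $407346$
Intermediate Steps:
$X{\left(p,a \right)} = -64$ ($X{\left(p,a \right)} = 4 \left(-16\right) = -64$)
$x{\left(J \right)} = -64$
$j - x{\left(-106 \right)} = 407282 - -64 = 407282 + 64 = 407346$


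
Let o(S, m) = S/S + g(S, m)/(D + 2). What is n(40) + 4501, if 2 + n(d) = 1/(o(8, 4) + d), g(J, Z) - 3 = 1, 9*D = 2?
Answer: 962791/214 ≈ 4499.0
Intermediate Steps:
D = 2/9 (D = (⅑)*2 = 2/9 ≈ 0.22222)
g(J, Z) = 4 (g(J, Z) = 3 + 1 = 4)
o(S, m) = 14/5 (o(S, m) = S/S + 4/(2/9 + 2) = 1 + 4/(20/9) = 1 + 4*(9/20) = 1 + 9/5 = 14/5)
n(d) = -2 + 1/(14/5 + d)
n(40) + 4501 = (-23 - 10*40)/(14 + 5*40) + 4501 = (-23 - 400)/(14 + 200) + 4501 = -423/214 + 4501 = 962791/214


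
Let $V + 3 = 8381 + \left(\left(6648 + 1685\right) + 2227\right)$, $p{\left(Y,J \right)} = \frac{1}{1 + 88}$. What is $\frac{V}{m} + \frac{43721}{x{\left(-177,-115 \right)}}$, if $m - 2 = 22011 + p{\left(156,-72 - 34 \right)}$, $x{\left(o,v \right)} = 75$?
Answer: $\frac{42891379034}{73468425} \approx 583.81$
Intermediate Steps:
$p{\left(Y,J \right)} = \frac{1}{89}$
$V = 18938$ ($V = -3 + \left(8381 + \left(\left(6648 + 1685\right) + 2227\right)\right) = -3 + \left(8381 + \left(8333 + 2227\right)\right) = -3 + \left(8381 + 10560\right) = -3 + 18941 = 18938$)
$m = \frac{1959158}{89}$ ($m = 2 + \left(22011 + \frac{1}{89}\right) = 2 + \frac{1958980}{89} = \frac{1959158}{89} \approx 22013.0$)
$\frac{V}{m} + \frac{43721}{x{\left(-177,-115 \right)}} = \frac{18938}{\frac{1959158}{89}} + \frac{43721}{75} = 18938 \cdot \frac{89}{1959158} + 43721 \cdot \frac{1}{75} = \frac{842741}{979579} + \frac{43721}{75} = \frac{42891379034}{73468425}$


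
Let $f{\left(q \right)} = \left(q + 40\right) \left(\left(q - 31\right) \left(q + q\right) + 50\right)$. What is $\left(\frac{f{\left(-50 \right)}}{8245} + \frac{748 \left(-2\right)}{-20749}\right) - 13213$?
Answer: $- \frac{452419871309}{34215101} \approx -13223.0$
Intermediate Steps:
$f{\left(q \right)} = \left(40 + q\right) \left(50 + 2 q \left(-31 + q\right)\right)$ ($f{\left(q \right)} = \left(40 + q\right) \left(\left(-31 + q\right) 2 q + 50\right) = \left(40 + q\right) \left(2 q \left(-31 + q\right) + 50\right) = \left(40 + q\right) \left(50 + 2 q \left(-31 + q\right)\right)$)
$\left(\frac{f{\left(-50 \right)}}{8245} + \frac{748 \left(-2\right)}{-20749}\right) - 13213 = \left(\frac{2000 - -121500 + 2 \left(-50\right)^{3} + 18 \left(-50\right)^{2}}{8245} + \frac{748 \left(-2\right)}{-20749}\right) - 13213 = \left(\left(2000 + 121500 + 2 \left(-125000\right) + 18 \cdot 2500\right) \frac{1}{8245} - - \frac{1496}{20749}\right) - 13213 = \left(\left(2000 + 121500 - 250000 + 45000\right) \frac{1}{8245} + \frac{1496}{20749}\right) - 13213 = \left(\left(-81500\right) \frac{1}{8245} + \frac{1496}{20749}\right) - 13213 = \left(- \frac{16300}{1649} + \frac{1496}{20749}\right) - 13213 = - \frac{335741796}{34215101} - 13213 = - \frac{452419871309}{34215101}$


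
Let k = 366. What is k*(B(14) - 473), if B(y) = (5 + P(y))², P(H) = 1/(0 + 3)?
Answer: -488122/3 ≈ -1.6271e+5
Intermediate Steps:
P(H) = ⅓ (P(H) = 1/3 = ⅓)
B(y) = 256/9 (B(y) = (5 + ⅓)² = (16/3)² = 256/9)
k*(B(14) - 473) = 366*(256/9 - 473) = 366*(-4001/9) = -488122/3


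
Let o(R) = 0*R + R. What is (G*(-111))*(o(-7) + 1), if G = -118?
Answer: -78588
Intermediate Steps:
o(R) = R (o(R) = 0 + R = R)
(G*(-111))*(o(-7) + 1) = (-118*(-111))*(-7 + 1) = 13098*(-6) = -78588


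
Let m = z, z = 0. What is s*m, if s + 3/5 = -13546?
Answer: 0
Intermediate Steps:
s = -67733/5 (s = -⅗ - 13546 = -67733/5 ≈ -13547.)
m = 0
s*m = -67733/5*0 = 0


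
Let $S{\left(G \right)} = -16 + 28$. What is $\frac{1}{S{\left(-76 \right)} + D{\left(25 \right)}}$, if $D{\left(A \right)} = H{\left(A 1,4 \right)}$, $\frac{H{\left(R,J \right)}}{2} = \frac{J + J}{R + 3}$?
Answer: $\frac{7}{88} \approx 0.079545$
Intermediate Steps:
$H{\left(R,J \right)} = \frac{4 J}{3 + R}$ ($H{\left(R,J \right)} = 2 \frac{J + J}{R + 3} = 2 \frac{2 J}{3 + R} = \frac{4 J}{3 + R}$)
$D{\left(A \right)} = \frac{16}{3 + A}$ ($D{\left(A \right)} = 4 \cdot 4 \frac{1}{3 + A 1} = 4 \cdot 4 \frac{1}{3 + A} = \frac{16}{3 + A}$)
$S{\left(G \right)} = 12$
$\frac{1}{S{\left(-76 \right)} + D{\left(25 \right)}} = \frac{1}{12 + \frac{16}{3 + 25}} = \frac{1}{12 + \frac{16}{28}} = \frac{1}{12 + 16 \cdot \frac{1}{28}} = \frac{1}{12 + \frac{4}{7}} = \frac{1}{\frac{88}{7}} = \frac{7}{88}$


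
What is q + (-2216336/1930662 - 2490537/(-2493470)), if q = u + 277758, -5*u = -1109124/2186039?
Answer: 208788593165476371700367/751692584906524890 ≈ 2.7776e+5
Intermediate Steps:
u = 1109124/10930195 (u = -(-1109124)/(5*2186039) = -1/5*(-1109124/2186039) = 1109124/10930195 ≈ 0.10147)
q = 3035950211934/10930195 (q = 1109124/10930195 + 277758 = 3035950211934/10930195 ≈ 2.7776e+5)
q + (-2216336/1930662 - 2490537/(-2493470)) = 3035950211934/10930195 + (-2216336/1930662 - 2490537/(-2493470)) = 3035950211934/10930195 + (-2216336*1/1930662 - 2490537*(-1/2493470)) = 3035950211934/10930195 + (-1108168/965331 + 355791/356210) = 3035950211934/10930195 - 51284441459/343860555510 = 208788593165476371700367/751692584906524890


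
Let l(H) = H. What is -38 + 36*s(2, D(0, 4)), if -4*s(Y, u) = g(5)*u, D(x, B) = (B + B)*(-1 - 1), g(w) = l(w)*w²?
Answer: 17962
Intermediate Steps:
g(w) = w³ (g(w) = w*w² = w³)
D(x, B) = -4*B (D(x, B) = (2*B)*(-2) = -4*B)
s(Y, u) = -125*u/4 (s(Y, u) = -5³*u/4 = -125*u/4)
-38 + 36*s(2, D(0, 4)) = -38 + 36*(-(-125)*4) = -38 + 36*(-125/4*(-16)) = -38 + 36*500 = -38 + 18000 = 17962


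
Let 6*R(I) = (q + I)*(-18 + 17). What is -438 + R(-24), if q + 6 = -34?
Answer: -1282/3 ≈ -427.33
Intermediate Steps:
q = -40 (q = -6 - 34 = -40)
R(I) = 20/3 - I/6 (R(I) = ((-40 + I)*(-18 + 17))/6 = ((-40 + I)*(-1))/6 = (40 - I)/6 = 20/3 - I/6)
-438 + R(-24) = -438 + (20/3 - 1/6*(-24)) = -438 + (20/3 + 4) = -438 + 32/3 = -1282/3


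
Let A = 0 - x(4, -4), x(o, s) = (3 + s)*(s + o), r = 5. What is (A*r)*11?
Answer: 0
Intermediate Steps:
x(o, s) = (3 + s)*(o + s)
A = 0 (A = 0 - ((-4)² + 3*4 + 3*(-4) + 4*(-4)) = 0 - (16 + 12 - 12 - 16) = 0 - 1*0 = 0 + 0 = 0)
(A*r)*11 = (0*5)*11 = 0*11 = 0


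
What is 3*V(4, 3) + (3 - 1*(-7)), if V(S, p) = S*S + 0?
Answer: 58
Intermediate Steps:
V(S, p) = S² (V(S, p) = S² + 0 = S²)
3*V(4, 3) + (3 - 1*(-7)) = 3*4² + (3 - 1*(-7)) = 3*16 + (3 + 7) = 48 + 10 = 58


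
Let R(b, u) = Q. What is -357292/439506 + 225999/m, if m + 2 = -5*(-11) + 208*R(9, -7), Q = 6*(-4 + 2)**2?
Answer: 48762689177/1108653885 ≈ 43.984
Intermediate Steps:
Q = 24 (Q = 6*(-2)**2 = 6*4 = 24)
R(b, u) = 24
m = 5045 (m = -2 + (-5*(-11) + 208*24) = -2 + (55 + 4992) = -2 + 5047 = 5045)
-357292/439506 + 225999/m = -357292/439506 + 225999/5045 = -357292*1/439506 + 225999*(1/5045) = -178646/219753 + 225999/5045 = 48762689177/1108653885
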